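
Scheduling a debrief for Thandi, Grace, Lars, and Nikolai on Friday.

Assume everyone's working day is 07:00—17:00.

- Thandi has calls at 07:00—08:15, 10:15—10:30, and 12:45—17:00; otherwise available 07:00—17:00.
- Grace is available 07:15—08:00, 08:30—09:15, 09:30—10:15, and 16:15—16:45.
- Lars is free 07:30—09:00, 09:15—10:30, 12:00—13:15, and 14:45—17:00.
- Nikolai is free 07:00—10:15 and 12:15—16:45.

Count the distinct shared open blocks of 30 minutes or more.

Thandi free within 07:00–17:00: 08:15–10:15, 10:30–12:45.
Thandi ∩ Grace: 08:30–09:15, 09:30–10:15.
Thandi ∩ Grace ∩ Lars: 08:30–09:00, 09:30–10:15.
Thandi ∩ Grace ∩ Lars ∩ Nikolai: 08:30–09:00, 09:30–10:15.
Windows ≥ 30 min: 08:30–09:00, 09:30–10:15.
That's 2 windows.

2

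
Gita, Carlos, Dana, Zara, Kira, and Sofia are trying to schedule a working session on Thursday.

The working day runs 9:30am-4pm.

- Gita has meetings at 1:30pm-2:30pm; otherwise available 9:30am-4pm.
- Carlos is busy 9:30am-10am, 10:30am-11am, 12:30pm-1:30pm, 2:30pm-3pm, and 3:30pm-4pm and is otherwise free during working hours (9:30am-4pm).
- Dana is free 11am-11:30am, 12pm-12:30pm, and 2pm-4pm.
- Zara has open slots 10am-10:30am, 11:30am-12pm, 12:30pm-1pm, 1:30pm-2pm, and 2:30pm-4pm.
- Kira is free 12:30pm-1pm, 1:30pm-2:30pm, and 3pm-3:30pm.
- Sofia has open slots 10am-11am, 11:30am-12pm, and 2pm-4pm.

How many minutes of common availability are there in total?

30 minutes

Gita free within 09:30–16:00: 09:30–13:30, 14:30–16:00.
Carlos free within 09:30–16:00: 10:00–10:30, 11:00–12:30, 13:30–14:30, 15:00–15:30.
Gita ∩ Carlos: 10:00–10:30, 11:00–12:30, 15:00–15:30.
Gita ∩ Carlos ∩ Dana: 11:00–11:30, 12:00–12:30, 15:00–15:30.
Gita ∩ Carlos ∩ Dana ∩ Zara: 15:00–15:30.
Gita ∩ Carlos ∩ Dana ∩ Zara ∩ Kira: 15:00–15:30.
Gita ∩ Carlos ∩ Dana ∩ Zara ∩ Kira ∩ Sofia: 15:00–15:30.
Total common minutes: 30.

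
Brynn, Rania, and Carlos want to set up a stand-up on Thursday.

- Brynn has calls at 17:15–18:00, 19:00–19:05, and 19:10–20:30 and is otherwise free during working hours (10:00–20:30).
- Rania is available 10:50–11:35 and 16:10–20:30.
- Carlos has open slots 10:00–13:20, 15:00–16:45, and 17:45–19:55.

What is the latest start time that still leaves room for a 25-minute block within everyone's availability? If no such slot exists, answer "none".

Brynn free within 10:00–20:30: 10:00–17:15, 18:00–19:00, 19:05–19:10.
Brynn ∩ Rania: 10:50–11:35, 16:10–17:15, 18:00–19:00, 19:05–19:10.
Brynn ∩ Rania ∩ Carlos: 10:50–11:35, 16:10–16:45, 18:00–19:00, 19:05–19:10.
Windows ≥ 25 min: 10:50–11:35, 16:10–16:45, 18:00–19:00.
Latest start in the last window 18:00–19:00 is 19:00 − 25 min = 18:35.

18:35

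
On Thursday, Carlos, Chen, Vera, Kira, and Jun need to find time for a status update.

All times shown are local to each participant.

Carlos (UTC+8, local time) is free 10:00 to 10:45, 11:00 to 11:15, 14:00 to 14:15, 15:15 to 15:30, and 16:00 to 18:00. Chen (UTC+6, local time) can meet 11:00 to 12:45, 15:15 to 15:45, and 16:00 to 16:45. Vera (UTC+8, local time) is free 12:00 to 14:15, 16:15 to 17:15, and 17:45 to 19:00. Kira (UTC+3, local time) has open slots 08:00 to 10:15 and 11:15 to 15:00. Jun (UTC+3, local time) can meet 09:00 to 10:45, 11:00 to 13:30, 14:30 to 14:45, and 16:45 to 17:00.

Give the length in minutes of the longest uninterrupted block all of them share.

Carlos → UTC: 02:00–02:45, 03:00–03:15, 06:00–06:15, 07:15–07:30, 08:00–10:00.
Chen → UTC: 05:00–06:45, 09:15–09:45, 10:00–10:45.
Vera → UTC: 04:00–06:15, 08:15–09:15, 09:45–11:00.
Kira → UTC: 05:00–07:15, 08:15–12:00.
Jun → UTC: 06:00–07:45, 08:00–10:30, 11:30–11:45, 13:45–14:00.
Carlos ∩ Chen: 06:00–06:15, 09:15–09:45.
Carlos ∩ Chen ∩ Vera: 06:00–06:15.
Carlos ∩ Chen ∩ Vera ∩ Kira: 06:00–06:15.
Carlos ∩ Chen ∩ Vera ∩ Kira ∩ Jun: 06:00–06:15.
Single common window of 15 minutes.

15 minutes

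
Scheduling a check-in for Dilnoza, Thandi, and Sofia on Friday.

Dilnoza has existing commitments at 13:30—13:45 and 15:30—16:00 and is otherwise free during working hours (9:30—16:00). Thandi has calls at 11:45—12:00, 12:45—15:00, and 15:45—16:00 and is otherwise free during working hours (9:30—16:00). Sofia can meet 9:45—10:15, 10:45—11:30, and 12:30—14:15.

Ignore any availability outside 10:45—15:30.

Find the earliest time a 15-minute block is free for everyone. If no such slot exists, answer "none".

Dilnoza free within 09:30–16:00: 09:30–13:30, 13:45–15:30.
Thandi free within 09:30–16:00: 09:30–11:45, 12:00–12:45, 15:00–15:45.
Dilnoza ∩ Thandi: 09:30–11:45, 12:00–12:45, 15:00–15:30.
Dilnoza ∩ Thandi ∩ Sofia: 09:45–10:15, 10:45–11:30, 12:30–12:45.
Restricted to 10:45–15:30: 10:45–11:30, 12:30–12:45.
Windows ≥ 15 min: 10:45–11:30, 12:30–12:45.
Earliest such window starts at 10:45.

10:45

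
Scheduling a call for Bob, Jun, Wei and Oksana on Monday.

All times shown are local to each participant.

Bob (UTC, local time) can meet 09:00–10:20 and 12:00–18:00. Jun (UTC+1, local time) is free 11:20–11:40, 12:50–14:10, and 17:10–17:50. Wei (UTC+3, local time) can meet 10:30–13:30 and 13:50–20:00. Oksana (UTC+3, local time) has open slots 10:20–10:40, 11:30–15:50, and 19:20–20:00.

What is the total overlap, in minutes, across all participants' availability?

Bob → UTC: 09:00–10:20, 12:00–18:00.
Jun → UTC: 10:20–10:40, 11:50–13:10, 16:10–16:50.
Wei → UTC: 07:30–10:30, 10:50–17:00.
Oksana → UTC: 07:20–07:40, 08:30–12:50, 16:20–17:00.
Bob ∩ Jun: 12:00–13:10, 16:10–16:50.
Bob ∩ Jun ∩ Wei: 12:00–13:10, 16:10–16:50.
Bob ∩ Jun ∩ Wei ∩ Oksana: 12:00–12:50, 16:20–16:50.
Total common minutes: 50 + 30 = 80.

80 minutes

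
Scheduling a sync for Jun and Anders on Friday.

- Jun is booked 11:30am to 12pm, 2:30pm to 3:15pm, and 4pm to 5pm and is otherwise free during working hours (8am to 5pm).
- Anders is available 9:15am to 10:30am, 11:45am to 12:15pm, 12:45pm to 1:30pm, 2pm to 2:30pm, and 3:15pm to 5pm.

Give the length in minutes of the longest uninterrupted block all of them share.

Jun free within 08:00–17:00: 08:00–11:30, 12:00–14:30, 15:15–16:00.
Jun ∩ Anders: 09:15–10:30, 12:00–12:15, 12:45–13:30, 14:00–14:30, 15:15–16:00.
Common window lengths: 75, 15, 45, 30, 45 min; longest is 75.

75 minutes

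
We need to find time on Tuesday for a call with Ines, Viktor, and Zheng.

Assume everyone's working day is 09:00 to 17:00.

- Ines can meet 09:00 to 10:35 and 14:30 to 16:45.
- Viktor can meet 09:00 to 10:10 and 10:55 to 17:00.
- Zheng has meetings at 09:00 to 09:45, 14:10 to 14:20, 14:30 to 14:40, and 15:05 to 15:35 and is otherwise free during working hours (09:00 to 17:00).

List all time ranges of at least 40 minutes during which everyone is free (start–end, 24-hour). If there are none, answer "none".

15:35–16:45

Zheng free within 09:00–17:00: 09:45–14:10, 14:20–14:30, 14:40–15:05, 15:35–17:00.
Ines ∩ Viktor: 09:00–10:10, 14:30–16:45.
Ines ∩ Viktor ∩ Zheng: 09:45–10:10, 14:40–15:05, 15:35–16:45.
Windows ≥ 40 min: 15:35–16:45.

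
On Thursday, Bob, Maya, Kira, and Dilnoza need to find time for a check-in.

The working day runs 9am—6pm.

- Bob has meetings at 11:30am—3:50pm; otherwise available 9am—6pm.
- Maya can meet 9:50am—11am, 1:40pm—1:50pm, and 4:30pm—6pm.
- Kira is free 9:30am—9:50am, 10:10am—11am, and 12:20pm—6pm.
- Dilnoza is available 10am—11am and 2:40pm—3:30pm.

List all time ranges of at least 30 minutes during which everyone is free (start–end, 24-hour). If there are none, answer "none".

Bob free within 09:00–18:00: 09:00–11:30, 15:50–18:00.
Bob ∩ Maya: 09:50–11:00, 16:30–18:00.
Bob ∩ Maya ∩ Kira: 10:10–11:00, 16:30–18:00.
Bob ∩ Maya ∩ Kira ∩ Dilnoza: 10:10–11:00.
Windows ≥ 30 min: 10:10–11:00.

10:10–11:00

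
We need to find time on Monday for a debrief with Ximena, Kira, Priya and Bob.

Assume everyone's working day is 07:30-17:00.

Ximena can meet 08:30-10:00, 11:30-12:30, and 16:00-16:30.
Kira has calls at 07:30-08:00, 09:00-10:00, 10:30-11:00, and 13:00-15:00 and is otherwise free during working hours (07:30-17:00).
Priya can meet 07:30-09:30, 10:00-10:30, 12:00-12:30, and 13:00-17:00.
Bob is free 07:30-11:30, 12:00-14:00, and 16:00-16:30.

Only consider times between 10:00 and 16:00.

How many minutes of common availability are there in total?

30 minutes

Kira free within 07:30–17:00: 08:00–09:00, 10:00–10:30, 11:00–13:00, 15:00–17:00.
Ximena ∩ Kira: 08:30–09:00, 11:30–12:30, 16:00–16:30.
Ximena ∩ Kira ∩ Priya: 08:30–09:00, 12:00–12:30, 16:00–16:30.
Ximena ∩ Kira ∩ Priya ∩ Bob: 08:30–09:00, 12:00–12:30, 16:00–16:30.
Restricted to 10:00–16:00: 12:00–12:30.
Total common minutes: 30.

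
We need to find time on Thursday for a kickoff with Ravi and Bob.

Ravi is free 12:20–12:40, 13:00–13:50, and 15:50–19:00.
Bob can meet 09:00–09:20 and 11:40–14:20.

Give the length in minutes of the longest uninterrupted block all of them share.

Ravi ∩ Bob: 12:20–12:40, 13:00–13:50.
Common window lengths: 20, 50 min; longest is 50.

50 minutes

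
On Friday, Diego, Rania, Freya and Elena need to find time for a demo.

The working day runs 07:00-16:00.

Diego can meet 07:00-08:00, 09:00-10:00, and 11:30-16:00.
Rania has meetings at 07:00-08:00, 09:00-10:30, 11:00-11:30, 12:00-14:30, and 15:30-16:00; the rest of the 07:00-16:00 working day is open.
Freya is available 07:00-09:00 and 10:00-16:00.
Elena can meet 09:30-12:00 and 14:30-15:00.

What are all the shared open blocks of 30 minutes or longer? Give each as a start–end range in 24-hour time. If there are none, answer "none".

Rania free within 07:00–16:00: 08:00–09:00, 10:30–11:00, 11:30–12:00, 14:30–15:30.
Diego ∩ Rania: 11:30–12:00, 14:30–15:30.
Diego ∩ Rania ∩ Freya: 11:30–12:00, 14:30–15:30.
Diego ∩ Rania ∩ Freya ∩ Elena: 11:30–12:00, 14:30–15:00.
Windows ≥ 30 min: 11:30–12:00, 14:30–15:00.

11:30–12:00, 14:30–15:00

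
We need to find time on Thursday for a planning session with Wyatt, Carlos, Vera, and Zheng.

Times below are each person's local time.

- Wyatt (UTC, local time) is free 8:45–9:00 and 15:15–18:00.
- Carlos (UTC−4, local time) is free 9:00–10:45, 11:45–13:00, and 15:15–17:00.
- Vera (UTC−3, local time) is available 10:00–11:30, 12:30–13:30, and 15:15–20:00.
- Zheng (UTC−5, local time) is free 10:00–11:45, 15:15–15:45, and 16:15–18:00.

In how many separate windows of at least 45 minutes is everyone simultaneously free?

1

Wyatt → UTC: 08:45–09:00, 15:15–18:00.
Carlos → UTC: 13:00–14:45, 15:45–17:00, 19:15–21:00.
Vera → UTC: 13:00–14:30, 15:30–16:30, 18:15–23:00.
Zheng → UTC: 15:00–16:45, 20:15–20:45, 21:15–23:00.
Wyatt ∩ Carlos: 15:45–17:00.
Wyatt ∩ Carlos ∩ Vera: 15:45–16:30.
Wyatt ∩ Carlos ∩ Vera ∩ Zheng: 15:45–16:30.
Windows ≥ 45 min: 15:45–16:30.
That's 1 window.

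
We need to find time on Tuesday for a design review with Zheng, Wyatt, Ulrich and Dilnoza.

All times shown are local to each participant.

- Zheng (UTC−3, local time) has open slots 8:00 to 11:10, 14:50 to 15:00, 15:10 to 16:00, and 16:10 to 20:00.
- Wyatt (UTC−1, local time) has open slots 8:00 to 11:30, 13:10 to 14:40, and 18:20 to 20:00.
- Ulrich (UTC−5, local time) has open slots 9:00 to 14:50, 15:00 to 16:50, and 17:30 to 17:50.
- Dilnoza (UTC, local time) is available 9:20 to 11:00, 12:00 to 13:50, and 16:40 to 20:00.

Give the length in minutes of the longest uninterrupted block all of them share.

30 minutes

Zheng → UTC: 11:00–14:10, 17:50–18:00, 18:10–19:00, 19:10–23:00.
Wyatt → UTC: 09:00–12:30, 14:10–15:40, 19:20–21:00.
Ulrich → UTC: 14:00–19:50, 20:00–21:50, 22:30–22:50.
Dilnoza → UTC: 09:20–11:00, 12:00–13:50, 16:40–20:00.
Zheng ∩ Wyatt: 11:00–12:30, 19:20–21:00.
Zheng ∩ Wyatt ∩ Ulrich: 19:20–19:50, 20:00–21:00.
Zheng ∩ Wyatt ∩ Ulrich ∩ Dilnoza: 19:20–19:50.
Single common window of 30 minutes.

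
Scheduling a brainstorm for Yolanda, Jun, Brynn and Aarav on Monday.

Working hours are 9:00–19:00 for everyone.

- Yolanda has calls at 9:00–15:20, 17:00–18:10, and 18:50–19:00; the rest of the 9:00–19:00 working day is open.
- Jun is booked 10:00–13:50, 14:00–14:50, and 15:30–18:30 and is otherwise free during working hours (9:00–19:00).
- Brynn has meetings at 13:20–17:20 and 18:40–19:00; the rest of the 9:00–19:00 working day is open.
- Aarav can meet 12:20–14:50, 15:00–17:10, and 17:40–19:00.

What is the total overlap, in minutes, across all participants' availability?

10 minutes

Yolanda free within 09:00–19:00: 15:20–17:00, 18:10–18:50.
Jun free within 09:00–19:00: 09:00–10:00, 13:50–14:00, 14:50–15:30, 18:30–19:00.
Brynn free within 09:00–19:00: 09:00–13:20, 17:20–18:40.
Yolanda ∩ Jun: 15:20–15:30, 18:30–18:50.
Yolanda ∩ Jun ∩ Brynn: 18:30–18:40.
Yolanda ∩ Jun ∩ Brynn ∩ Aarav: 18:30–18:40.
Total common minutes: 10.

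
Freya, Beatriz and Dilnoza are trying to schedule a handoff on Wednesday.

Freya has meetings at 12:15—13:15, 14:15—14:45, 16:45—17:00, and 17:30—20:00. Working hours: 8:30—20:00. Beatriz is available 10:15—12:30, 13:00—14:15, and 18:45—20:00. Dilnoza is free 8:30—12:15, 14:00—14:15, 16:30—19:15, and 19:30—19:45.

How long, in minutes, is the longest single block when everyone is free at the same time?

120 minutes

Freya free within 08:30–20:00: 08:30–12:15, 13:15–14:15, 14:45–16:45, 17:00–17:30.
Freya ∩ Beatriz: 10:15–12:15, 13:15–14:15.
Freya ∩ Beatriz ∩ Dilnoza: 10:15–12:15, 14:00–14:15.
Common window lengths: 120, 15 min; longest is 120.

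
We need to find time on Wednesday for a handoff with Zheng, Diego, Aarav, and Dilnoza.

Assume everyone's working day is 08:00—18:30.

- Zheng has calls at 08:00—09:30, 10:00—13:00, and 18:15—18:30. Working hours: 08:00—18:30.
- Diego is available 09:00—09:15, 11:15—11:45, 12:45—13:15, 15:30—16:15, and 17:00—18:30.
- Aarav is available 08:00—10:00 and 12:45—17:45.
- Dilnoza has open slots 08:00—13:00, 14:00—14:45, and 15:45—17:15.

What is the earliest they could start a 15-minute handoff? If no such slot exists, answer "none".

Zheng free within 08:00–18:30: 09:30–10:00, 13:00–18:15.
Zheng ∩ Diego: 13:00–13:15, 15:30–16:15, 17:00–18:15.
Zheng ∩ Diego ∩ Aarav: 13:00–13:15, 15:30–16:15, 17:00–17:45.
Zheng ∩ Diego ∩ Aarav ∩ Dilnoza: 15:45–16:15, 17:00–17:15.
Windows ≥ 15 min: 15:45–16:15, 17:00–17:15.
Earliest such window starts at 15:45.

15:45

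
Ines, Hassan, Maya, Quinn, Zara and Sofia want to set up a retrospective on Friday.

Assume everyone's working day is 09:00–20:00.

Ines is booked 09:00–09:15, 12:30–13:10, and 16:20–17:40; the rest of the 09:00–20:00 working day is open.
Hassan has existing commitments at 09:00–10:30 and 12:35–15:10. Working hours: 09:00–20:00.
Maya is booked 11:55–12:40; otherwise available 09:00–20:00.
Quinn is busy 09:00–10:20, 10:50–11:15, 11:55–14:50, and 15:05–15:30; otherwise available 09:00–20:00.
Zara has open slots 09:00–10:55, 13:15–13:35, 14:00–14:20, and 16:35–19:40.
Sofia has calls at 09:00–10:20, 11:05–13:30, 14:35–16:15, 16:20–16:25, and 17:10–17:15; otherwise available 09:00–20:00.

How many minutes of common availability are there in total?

140 minutes

Ines free within 09:00–20:00: 09:15–12:30, 13:10–16:20, 17:40–20:00.
Hassan free within 09:00–20:00: 10:30–12:35, 15:10–20:00.
Maya free within 09:00–20:00: 09:00–11:55, 12:40–20:00.
Quinn free within 09:00–20:00: 10:20–10:50, 11:15–11:55, 14:50–15:05, 15:30–20:00.
Sofia free within 09:00–20:00: 10:20–11:05, 13:30–14:35, 16:15–16:20, 16:25–17:10, 17:15–20:00.
Ines ∩ Hassan: 10:30–12:30, 15:10–16:20, 17:40–20:00.
Ines ∩ Hassan ∩ Maya: 10:30–11:55, 15:10–16:20, 17:40–20:00.
Ines ∩ Hassan ∩ Maya ∩ Quinn: 10:30–10:50, 11:15–11:55, 15:30–16:20, 17:40–20:00.
Ines ∩ Hassan ∩ Maya ∩ Quinn ∩ Zara: 10:30–10:50, 17:40–19:40.
Ines ∩ Hassan ∩ Maya ∩ Quinn ∩ Zara ∩ Sofia: 10:30–10:50, 17:40–19:40.
Total common minutes: 20 + 120 = 140.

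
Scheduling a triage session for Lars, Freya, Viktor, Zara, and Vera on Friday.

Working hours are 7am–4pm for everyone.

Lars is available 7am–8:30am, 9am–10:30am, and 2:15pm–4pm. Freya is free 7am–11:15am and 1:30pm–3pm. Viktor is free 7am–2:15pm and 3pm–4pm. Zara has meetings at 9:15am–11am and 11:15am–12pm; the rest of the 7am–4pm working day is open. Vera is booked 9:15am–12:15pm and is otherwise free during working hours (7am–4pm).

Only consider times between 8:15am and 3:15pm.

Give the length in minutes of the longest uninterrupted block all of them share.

15 minutes

Zara free within 07:00–16:00: 07:00–09:15, 11:00–11:15, 12:00–16:00.
Vera free within 07:00–16:00: 07:00–09:15, 12:15–16:00.
Lars ∩ Freya: 07:00–08:30, 09:00–10:30, 14:15–15:00.
Lars ∩ Freya ∩ Viktor: 07:00–08:30, 09:00–10:30.
Lars ∩ Freya ∩ Viktor ∩ Zara: 07:00–08:30, 09:00–09:15.
Lars ∩ Freya ∩ Viktor ∩ Zara ∩ Vera: 07:00–08:30, 09:00–09:15.
Restricted to 08:15–15:15: 08:15–08:30, 09:00–09:15.
Common window lengths: 15, 15 min; longest is 15.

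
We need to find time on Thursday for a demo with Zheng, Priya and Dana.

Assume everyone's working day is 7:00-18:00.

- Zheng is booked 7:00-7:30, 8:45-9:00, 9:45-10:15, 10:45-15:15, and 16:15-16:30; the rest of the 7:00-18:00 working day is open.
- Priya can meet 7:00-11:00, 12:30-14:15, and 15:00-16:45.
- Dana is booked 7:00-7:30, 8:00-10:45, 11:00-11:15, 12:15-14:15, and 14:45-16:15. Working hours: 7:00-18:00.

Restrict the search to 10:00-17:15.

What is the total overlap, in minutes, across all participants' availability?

15 minutes

Zheng free within 07:00–18:00: 07:30–08:45, 09:00–09:45, 10:15–10:45, 15:15–16:15, 16:30–18:00.
Dana free within 07:00–18:00: 07:30–08:00, 10:45–11:00, 11:15–12:15, 14:15–14:45, 16:15–18:00.
Zheng ∩ Priya: 07:30–08:45, 09:00–09:45, 10:15–10:45, 15:15–16:15, 16:30–16:45.
Zheng ∩ Priya ∩ Dana: 07:30–08:00, 16:30–16:45.
Restricted to 10:00–17:15: 16:30–16:45.
Total common minutes: 15.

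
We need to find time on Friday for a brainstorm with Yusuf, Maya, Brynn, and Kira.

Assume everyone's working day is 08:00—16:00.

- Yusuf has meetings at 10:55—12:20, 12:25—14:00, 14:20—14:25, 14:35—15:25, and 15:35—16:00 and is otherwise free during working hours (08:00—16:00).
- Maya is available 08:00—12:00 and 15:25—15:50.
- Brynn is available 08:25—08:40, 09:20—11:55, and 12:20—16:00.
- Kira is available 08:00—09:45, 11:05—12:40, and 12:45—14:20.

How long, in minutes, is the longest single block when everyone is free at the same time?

25 minutes

Yusuf free within 08:00–16:00: 08:00–10:55, 12:20–12:25, 14:00–14:20, 14:25–14:35, 15:25–15:35.
Yusuf ∩ Maya: 08:00–10:55, 15:25–15:35.
Yusuf ∩ Maya ∩ Brynn: 08:25–08:40, 09:20–10:55, 15:25–15:35.
Yusuf ∩ Maya ∩ Brynn ∩ Kira: 08:25–08:40, 09:20–09:45.
Common window lengths: 15, 25 min; longest is 25.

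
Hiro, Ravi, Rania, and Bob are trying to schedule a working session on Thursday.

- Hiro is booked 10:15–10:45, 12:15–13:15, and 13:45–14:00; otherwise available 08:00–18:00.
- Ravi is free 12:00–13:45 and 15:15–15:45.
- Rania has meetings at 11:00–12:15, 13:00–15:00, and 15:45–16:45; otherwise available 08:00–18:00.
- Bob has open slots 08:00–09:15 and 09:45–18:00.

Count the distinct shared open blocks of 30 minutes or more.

Hiro free within 08:00–18:00: 08:00–10:15, 10:45–12:15, 13:15–13:45, 14:00–18:00.
Rania free within 08:00–18:00: 08:00–11:00, 12:15–13:00, 15:00–15:45, 16:45–18:00.
Hiro ∩ Ravi: 12:00–12:15, 13:15–13:45, 15:15–15:45.
Hiro ∩ Ravi ∩ Rania: 15:15–15:45.
Hiro ∩ Ravi ∩ Rania ∩ Bob: 15:15–15:45.
Windows ≥ 30 min: 15:15–15:45.
That's 1 window.

1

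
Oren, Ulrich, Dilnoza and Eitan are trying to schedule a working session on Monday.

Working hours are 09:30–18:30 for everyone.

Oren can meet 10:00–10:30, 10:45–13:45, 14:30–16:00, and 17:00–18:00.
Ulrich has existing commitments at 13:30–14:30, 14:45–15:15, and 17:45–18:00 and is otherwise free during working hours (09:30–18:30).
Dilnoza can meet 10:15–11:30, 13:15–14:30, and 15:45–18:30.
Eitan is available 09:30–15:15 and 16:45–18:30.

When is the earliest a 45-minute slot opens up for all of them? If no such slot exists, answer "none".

10:45

Ulrich free within 09:30–18:30: 09:30–13:30, 14:30–14:45, 15:15–17:45, 18:00–18:30.
Oren ∩ Ulrich: 10:00–10:30, 10:45–13:30, 14:30–14:45, 15:15–16:00, 17:00–17:45.
Oren ∩ Ulrich ∩ Dilnoza: 10:15–10:30, 10:45–11:30, 13:15–13:30, 15:45–16:00, 17:00–17:45.
Oren ∩ Ulrich ∩ Dilnoza ∩ Eitan: 10:15–10:30, 10:45–11:30, 13:15–13:30, 17:00–17:45.
Windows ≥ 45 min: 10:45–11:30, 17:00–17:45.
Earliest such window starts at 10:45.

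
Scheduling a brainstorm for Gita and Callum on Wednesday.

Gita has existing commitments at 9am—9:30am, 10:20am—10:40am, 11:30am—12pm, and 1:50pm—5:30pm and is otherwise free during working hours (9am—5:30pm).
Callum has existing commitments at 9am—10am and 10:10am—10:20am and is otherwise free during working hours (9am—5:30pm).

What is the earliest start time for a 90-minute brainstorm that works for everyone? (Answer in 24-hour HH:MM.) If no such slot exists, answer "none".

Gita free within 09:00–17:30: 09:30–10:20, 10:40–11:30, 12:00–13:50.
Callum free within 09:00–17:30: 10:00–10:10, 10:20–17:30.
Gita ∩ Callum: 10:00–10:10, 10:40–11:30, 12:00–13:50.
Windows ≥ 90 min: 12:00–13:50.
Earliest such window starts at 12:00.

12:00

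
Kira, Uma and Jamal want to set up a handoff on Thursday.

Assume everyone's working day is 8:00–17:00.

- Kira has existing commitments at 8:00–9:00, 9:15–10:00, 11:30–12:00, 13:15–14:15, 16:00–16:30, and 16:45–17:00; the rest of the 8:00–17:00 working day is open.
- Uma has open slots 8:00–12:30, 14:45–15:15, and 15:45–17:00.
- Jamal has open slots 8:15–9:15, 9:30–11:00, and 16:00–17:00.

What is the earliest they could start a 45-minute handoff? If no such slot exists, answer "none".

Kira free within 08:00–17:00: 09:00–09:15, 10:00–11:30, 12:00–13:15, 14:15–16:00, 16:30–16:45.
Kira ∩ Uma: 09:00–09:15, 10:00–11:30, 12:00–12:30, 14:45–15:15, 15:45–16:00, 16:30–16:45.
Kira ∩ Uma ∩ Jamal: 09:00–09:15, 10:00–11:00, 16:30–16:45.
Windows ≥ 45 min: 10:00–11:00.
Earliest such window starts at 10:00.

10:00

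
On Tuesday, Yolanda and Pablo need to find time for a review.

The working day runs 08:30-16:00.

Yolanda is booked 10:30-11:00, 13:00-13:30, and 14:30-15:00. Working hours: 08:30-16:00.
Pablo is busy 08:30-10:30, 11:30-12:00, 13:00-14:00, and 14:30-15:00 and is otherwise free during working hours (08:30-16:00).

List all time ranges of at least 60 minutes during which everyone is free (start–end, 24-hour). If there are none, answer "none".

12:00–13:00, 15:00–16:00

Yolanda free within 08:30–16:00: 08:30–10:30, 11:00–13:00, 13:30–14:30, 15:00–16:00.
Pablo free within 08:30–16:00: 10:30–11:30, 12:00–13:00, 14:00–14:30, 15:00–16:00.
Yolanda ∩ Pablo: 11:00–11:30, 12:00–13:00, 14:00–14:30, 15:00–16:00.
Windows ≥ 60 min: 12:00–13:00, 15:00–16:00.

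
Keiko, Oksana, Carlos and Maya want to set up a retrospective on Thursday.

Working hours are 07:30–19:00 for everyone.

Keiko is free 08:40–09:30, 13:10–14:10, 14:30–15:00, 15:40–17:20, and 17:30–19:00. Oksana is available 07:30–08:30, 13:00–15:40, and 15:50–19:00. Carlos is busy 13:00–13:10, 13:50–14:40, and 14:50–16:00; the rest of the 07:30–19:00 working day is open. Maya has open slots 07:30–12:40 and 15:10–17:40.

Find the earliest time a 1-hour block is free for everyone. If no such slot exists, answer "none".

16:00

Carlos free within 07:30–19:00: 07:30–13:00, 13:10–13:50, 14:40–14:50, 16:00–19:00.
Keiko ∩ Oksana: 13:10–14:10, 14:30–15:00, 15:50–17:20, 17:30–19:00.
Keiko ∩ Oksana ∩ Carlos: 13:10–13:50, 14:40–14:50, 16:00–17:20, 17:30–19:00.
Keiko ∩ Oksana ∩ Carlos ∩ Maya: 16:00–17:20, 17:30–17:40.
Windows ≥ 60 min: 16:00–17:20.
Earliest such window starts at 16:00.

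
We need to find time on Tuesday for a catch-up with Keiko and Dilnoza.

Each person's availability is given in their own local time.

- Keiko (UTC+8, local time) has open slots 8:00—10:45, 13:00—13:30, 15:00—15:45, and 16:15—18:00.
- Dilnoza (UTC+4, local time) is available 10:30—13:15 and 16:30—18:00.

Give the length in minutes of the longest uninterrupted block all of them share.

Keiko → UTC: 00:00–02:45, 05:00–05:30, 07:00–07:45, 08:15–10:00.
Dilnoza → UTC: 06:30–09:15, 12:30–14:00.
Keiko ∩ Dilnoza: 07:00–07:45, 08:15–09:15.
Common window lengths: 45, 60 min; longest is 60.

60 minutes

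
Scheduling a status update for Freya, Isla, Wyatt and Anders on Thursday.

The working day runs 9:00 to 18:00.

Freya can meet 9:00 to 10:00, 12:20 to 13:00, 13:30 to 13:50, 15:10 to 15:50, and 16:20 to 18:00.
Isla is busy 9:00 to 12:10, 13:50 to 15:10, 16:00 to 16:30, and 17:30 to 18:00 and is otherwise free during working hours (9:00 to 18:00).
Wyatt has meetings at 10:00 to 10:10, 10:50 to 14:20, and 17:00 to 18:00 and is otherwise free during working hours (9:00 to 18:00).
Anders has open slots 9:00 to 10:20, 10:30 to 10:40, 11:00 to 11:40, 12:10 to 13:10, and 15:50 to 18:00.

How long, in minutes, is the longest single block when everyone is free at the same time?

Isla free within 09:00–18:00: 12:10–13:50, 15:10–16:00, 16:30–17:30.
Wyatt free within 09:00–18:00: 09:00–10:00, 10:10–10:50, 14:20–17:00.
Freya ∩ Isla: 12:20–13:00, 13:30–13:50, 15:10–15:50, 16:30–17:30.
Freya ∩ Isla ∩ Wyatt: 15:10–15:50, 16:30–17:00.
Freya ∩ Isla ∩ Wyatt ∩ Anders: 16:30–17:00.
Single common window of 30 minutes.

30 minutes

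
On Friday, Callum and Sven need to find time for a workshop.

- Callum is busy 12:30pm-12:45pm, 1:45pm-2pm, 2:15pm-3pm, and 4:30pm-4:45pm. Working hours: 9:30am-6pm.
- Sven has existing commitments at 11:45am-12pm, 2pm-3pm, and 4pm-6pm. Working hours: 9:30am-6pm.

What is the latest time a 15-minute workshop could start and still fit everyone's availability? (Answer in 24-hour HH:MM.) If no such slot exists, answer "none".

Callum free within 09:30–18:00: 09:30–12:30, 12:45–13:45, 14:00–14:15, 15:00–16:30, 16:45–18:00.
Sven free within 09:30–18:00: 09:30–11:45, 12:00–14:00, 15:00–16:00.
Callum ∩ Sven: 09:30–11:45, 12:00–12:30, 12:45–13:45, 15:00–16:00.
Windows ≥ 15 min: 09:30–11:45, 12:00–12:30, 12:45–13:45, 15:00–16:00.
Latest start in the last window 15:00–16:00 is 16:00 − 15 min = 15:45.

15:45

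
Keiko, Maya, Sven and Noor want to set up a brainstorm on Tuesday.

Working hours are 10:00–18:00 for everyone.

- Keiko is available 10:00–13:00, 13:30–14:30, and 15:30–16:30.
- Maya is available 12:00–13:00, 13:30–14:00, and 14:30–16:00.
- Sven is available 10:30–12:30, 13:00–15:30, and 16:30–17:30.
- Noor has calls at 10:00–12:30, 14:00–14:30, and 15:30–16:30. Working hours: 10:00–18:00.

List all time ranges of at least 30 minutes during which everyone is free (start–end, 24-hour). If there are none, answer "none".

13:30–14:00

Noor free within 10:00–18:00: 12:30–14:00, 14:30–15:30, 16:30–18:00.
Keiko ∩ Maya: 12:00–13:00, 13:30–14:00, 15:30–16:00.
Keiko ∩ Maya ∩ Sven: 12:00–12:30, 13:30–14:00.
Keiko ∩ Maya ∩ Sven ∩ Noor: 13:30–14:00.
Windows ≥ 30 min: 13:30–14:00.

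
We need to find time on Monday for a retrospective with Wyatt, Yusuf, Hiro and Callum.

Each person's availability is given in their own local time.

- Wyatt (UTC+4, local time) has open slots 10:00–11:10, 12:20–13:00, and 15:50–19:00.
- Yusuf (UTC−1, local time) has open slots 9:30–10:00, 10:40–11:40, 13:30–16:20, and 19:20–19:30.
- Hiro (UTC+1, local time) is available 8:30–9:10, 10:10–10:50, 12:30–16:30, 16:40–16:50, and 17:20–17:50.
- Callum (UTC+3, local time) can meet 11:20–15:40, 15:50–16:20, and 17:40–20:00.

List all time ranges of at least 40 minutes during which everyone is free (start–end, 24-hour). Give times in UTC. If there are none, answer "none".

11:50–12:40

Wyatt → UTC: 06:00–07:10, 08:20–09:00, 11:50–15:00.
Yusuf → UTC: 10:30–11:00, 11:40–12:40, 14:30–17:20, 20:20–20:30.
Hiro → UTC: 07:30–08:10, 09:10–09:50, 11:30–15:30, 15:40–15:50, 16:20–16:50.
Callum → UTC: 08:20–12:40, 12:50–13:20, 14:40–17:00.
Wyatt ∩ Yusuf: 11:50–12:40, 14:30–15:00.
Wyatt ∩ Yusuf ∩ Hiro: 11:50–12:40, 14:30–15:00.
Wyatt ∩ Yusuf ∩ Hiro ∩ Callum: 11:50–12:40, 14:40–15:00.
Windows ≥ 40 min: 11:50–12:40.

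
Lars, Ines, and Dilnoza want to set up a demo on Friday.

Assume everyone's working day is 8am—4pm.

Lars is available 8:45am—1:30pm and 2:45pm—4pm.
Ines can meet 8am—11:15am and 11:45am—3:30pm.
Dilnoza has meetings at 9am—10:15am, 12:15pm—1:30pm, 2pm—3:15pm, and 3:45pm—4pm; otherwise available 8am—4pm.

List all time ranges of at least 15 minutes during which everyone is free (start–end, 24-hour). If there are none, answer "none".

Dilnoza free within 08:00–16:00: 08:00–09:00, 10:15–12:15, 13:30–14:00, 15:15–15:45.
Lars ∩ Ines: 08:45–11:15, 11:45–13:30, 14:45–15:30.
Lars ∩ Ines ∩ Dilnoza: 08:45–09:00, 10:15–11:15, 11:45–12:15, 15:15–15:30.
Windows ≥ 15 min: 08:45–09:00, 10:15–11:15, 11:45–12:15, 15:15–15:30.

08:45–09:00, 10:15–11:15, 11:45–12:15, 15:15–15:30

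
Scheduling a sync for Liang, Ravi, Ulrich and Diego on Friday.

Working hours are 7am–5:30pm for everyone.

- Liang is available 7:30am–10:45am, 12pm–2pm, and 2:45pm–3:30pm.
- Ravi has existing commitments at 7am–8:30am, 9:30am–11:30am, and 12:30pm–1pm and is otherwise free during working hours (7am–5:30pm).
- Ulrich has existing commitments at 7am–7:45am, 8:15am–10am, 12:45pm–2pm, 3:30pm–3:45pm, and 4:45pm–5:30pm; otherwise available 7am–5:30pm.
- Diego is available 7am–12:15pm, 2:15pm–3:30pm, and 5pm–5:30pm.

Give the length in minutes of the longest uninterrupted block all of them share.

Ravi free within 07:00–17:30: 08:30–09:30, 11:30–12:30, 13:00–17:30.
Ulrich free within 07:00–17:30: 07:45–08:15, 10:00–12:45, 14:00–15:30, 15:45–16:45.
Liang ∩ Ravi: 08:30–09:30, 12:00–12:30, 13:00–14:00, 14:45–15:30.
Liang ∩ Ravi ∩ Ulrich: 12:00–12:30, 14:45–15:30.
Liang ∩ Ravi ∩ Ulrich ∩ Diego: 12:00–12:15, 14:45–15:30.
Common window lengths: 15, 45 min; longest is 45.

45 minutes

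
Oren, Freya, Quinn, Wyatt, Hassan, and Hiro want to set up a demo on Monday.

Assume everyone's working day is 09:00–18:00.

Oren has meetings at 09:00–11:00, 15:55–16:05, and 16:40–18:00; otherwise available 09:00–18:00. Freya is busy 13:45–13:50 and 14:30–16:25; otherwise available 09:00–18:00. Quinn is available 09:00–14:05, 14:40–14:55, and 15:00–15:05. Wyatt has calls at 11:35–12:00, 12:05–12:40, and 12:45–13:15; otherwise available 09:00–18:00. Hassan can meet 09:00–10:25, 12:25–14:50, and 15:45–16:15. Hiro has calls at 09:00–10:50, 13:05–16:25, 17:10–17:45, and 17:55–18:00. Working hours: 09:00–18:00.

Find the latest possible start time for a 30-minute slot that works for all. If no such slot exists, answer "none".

Oren free within 09:00–18:00: 11:00–15:55, 16:05–16:40.
Freya free within 09:00–18:00: 09:00–13:45, 13:50–14:30, 16:25–18:00.
Wyatt free within 09:00–18:00: 09:00–11:35, 12:00–12:05, 12:40–12:45, 13:15–18:00.
Hiro free within 09:00–18:00: 10:50–13:05, 16:25–17:10, 17:45–17:55.
Oren ∩ Freya: 11:00–13:45, 13:50–14:30, 16:25–16:40.
Oren ∩ Freya ∩ Quinn: 11:00–13:45, 13:50–14:05.
Oren ∩ Freya ∩ Quinn ∩ Wyatt: 11:00–11:35, 12:00–12:05, 12:40–12:45, 13:15–13:45, 13:50–14:05.
Oren ∩ Freya ∩ Quinn ∩ Wyatt ∩ Hassan: 12:40–12:45, 13:15–13:45, 13:50–14:05.
Oren ∩ Freya ∩ Quinn ∩ Wyatt ∩ Hassan ∩ Hiro: 12:40–12:45.
Windows ≥ 30 min: (none).

none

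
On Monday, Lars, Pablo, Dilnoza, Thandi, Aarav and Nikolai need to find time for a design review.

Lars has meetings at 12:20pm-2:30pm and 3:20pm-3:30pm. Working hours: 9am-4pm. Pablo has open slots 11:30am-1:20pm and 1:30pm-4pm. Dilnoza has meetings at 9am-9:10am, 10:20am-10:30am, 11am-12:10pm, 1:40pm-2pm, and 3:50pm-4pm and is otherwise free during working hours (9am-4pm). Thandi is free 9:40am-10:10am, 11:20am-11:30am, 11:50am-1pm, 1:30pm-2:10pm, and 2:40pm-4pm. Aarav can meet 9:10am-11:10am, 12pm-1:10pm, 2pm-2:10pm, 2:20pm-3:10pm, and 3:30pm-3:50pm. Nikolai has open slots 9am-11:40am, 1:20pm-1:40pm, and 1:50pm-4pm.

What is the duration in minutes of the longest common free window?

30 minutes

Lars free within 09:00–16:00: 09:00–12:20, 14:30–15:20, 15:30–16:00.
Dilnoza free within 09:00–16:00: 09:10–10:20, 10:30–11:00, 12:10–13:40, 14:00–15:50.
Lars ∩ Pablo: 11:30–12:20, 14:30–15:20, 15:30–16:00.
Lars ∩ Pablo ∩ Dilnoza: 12:10–12:20, 14:30–15:20, 15:30–15:50.
Lars ∩ Pablo ∩ Dilnoza ∩ Thandi: 12:10–12:20, 14:40–15:20, 15:30–15:50.
Lars ∩ Pablo ∩ Dilnoza ∩ Thandi ∩ Aarav: 12:10–12:20, 14:40–15:10, 15:30–15:50.
Lars ∩ Pablo ∩ Dilnoza ∩ Thandi ∩ Aarav ∩ Nikolai: 14:40–15:10, 15:30–15:50.
Common window lengths: 30, 20 min; longest is 30.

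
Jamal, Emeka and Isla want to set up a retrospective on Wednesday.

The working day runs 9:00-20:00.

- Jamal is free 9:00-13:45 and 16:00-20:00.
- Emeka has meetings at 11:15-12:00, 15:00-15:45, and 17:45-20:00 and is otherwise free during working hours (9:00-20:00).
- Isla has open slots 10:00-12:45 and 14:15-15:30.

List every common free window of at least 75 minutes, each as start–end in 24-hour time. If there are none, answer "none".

10:00–11:15

Emeka free within 09:00–20:00: 09:00–11:15, 12:00–15:00, 15:45–17:45.
Jamal ∩ Emeka: 09:00–11:15, 12:00–13:45, 16:00–17:45.
Jamal ∩ Emeka ∩ Isla: 10:00–11:15, 12:00–12:45.
Windows ≥ 75 min: 10:00–11:15.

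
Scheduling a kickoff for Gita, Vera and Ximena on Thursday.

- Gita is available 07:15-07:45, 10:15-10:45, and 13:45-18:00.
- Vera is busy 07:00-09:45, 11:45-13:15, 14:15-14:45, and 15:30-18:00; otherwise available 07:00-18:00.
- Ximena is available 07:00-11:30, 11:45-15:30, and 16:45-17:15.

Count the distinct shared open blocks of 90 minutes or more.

Vera free within 07:00–18:00: 09:45–11:45, 13:15–14:15, 14:45–15:30.
Gita ∩ Vera: 10:15–10:45, 13:45–14:15, 14:45–15:30.
Gita ∩ Vera ∩ Ximena: 10:15–10:45, 13:45–14:15, 14:45–15:30.
Windows ≥ 90 min: (none).
That's 0 windows.

0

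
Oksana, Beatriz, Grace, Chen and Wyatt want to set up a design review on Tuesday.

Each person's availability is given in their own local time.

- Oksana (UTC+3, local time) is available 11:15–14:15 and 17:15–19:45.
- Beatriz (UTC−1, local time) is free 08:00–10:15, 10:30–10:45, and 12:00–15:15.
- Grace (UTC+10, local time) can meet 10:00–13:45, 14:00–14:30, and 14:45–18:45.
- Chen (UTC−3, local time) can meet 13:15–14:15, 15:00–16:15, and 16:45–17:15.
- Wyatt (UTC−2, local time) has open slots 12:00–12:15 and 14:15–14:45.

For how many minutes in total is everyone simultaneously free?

Oksana → UTC: 08:15–11:15, 14:15–16:45.
Beatriz → UTC: 09:00–11:15, 11:30–11:45, 13:00–16:15.
Grace → UTC: 00:00–03:45, 04:00–04:30, 04:45–08:45.
Chen → UTC: 16:15–17:15, 18:00–19:15, 19:45–20:15.
Wyatt → UTC: 14:00–14:15, 16:15–16:45.
Oksana ∩ Beatriz: 09:00–11:15, 14:15–16:15.
Oksana ∩ Beatriz ∩ Grace: (none).
Oksana ∩ Beatriz ∩ Grace ∩ Chen: (none).
Oksana ∩ Beatriz ∩ Grace ∩ Chen ∩ Wyatt: (none).
Total common minutes: 0.

0 minutes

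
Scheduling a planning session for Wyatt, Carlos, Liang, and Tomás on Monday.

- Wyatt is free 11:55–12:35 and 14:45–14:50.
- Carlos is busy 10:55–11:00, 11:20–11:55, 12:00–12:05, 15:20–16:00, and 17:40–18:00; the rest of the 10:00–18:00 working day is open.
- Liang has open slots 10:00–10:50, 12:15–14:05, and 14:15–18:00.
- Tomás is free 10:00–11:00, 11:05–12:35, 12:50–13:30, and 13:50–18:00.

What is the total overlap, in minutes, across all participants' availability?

25 minutes

Carlos free within 10:00–18:00: 10:00–10:55, 11:00–11:20, 11:55–12:00, 12:05–15:20, 16:00–17:40.
Wyatt ∩ Carlos: 11:55–12:00, 12:05–12:35, 14:45–14:50.
Wyatt ∩ Carlos ∩ Liang: 12:15–12:35, 14:45–14:50.
Wyatt ∩ Carlos ∩ Liang ∩ Tomás: 12:15–12:35, 14:45–14:50.
Total common minutes: 20 + 5 = 25.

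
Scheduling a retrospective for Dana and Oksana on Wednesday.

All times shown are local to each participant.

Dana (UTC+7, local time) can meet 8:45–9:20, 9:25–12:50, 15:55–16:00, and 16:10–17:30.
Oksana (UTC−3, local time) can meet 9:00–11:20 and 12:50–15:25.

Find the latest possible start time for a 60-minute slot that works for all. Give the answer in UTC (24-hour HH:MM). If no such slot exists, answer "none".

none

Dana → UTC: 01:45–02:20, 02:25–05:50, 08:55–09:00, 09:10–10:30.
Oksana → UTC: 12:00–14:20, 15:50–18:25.
Dana ∩ Oksana: (none).
Windows ≥ 60 min: (none).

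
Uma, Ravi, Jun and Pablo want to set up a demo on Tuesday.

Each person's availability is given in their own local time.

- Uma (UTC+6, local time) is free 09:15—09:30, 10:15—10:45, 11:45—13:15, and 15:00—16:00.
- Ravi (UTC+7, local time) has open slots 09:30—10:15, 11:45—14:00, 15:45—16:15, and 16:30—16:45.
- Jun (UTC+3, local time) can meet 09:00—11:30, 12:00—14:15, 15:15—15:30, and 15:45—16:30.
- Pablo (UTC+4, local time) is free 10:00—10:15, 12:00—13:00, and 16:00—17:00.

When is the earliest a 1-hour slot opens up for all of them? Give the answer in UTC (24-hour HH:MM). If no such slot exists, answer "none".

none

Uma → UTC: 03:15–03:30, 04:15–04:45, 05:45–07:15, 09:00–10:00.
Ravi → UTC: 02:30–03:15, 04:45–07:00, 08:45–09:15, 09:30–09:45.
Jun → UTC: 06:00–08:30, 09:00–11:15, 12:15–12:30, 12:45–13:30.
Pablo → UTC: 06:00–06:15, 08:00–09:00, 12:00–13:00.
Uma ∩ Ravi: 05:45–07:00, 09:00–09:15, 09:30–09:45.
Uma ∩ Ravi ∩ Jun: 06:00–07:00, 09:00–09:15, 09:30–09:45.
Uma ∩ Ravi ∩ Jun ∩ Pablo: 06:00–06:15.
Windows ≥ 60 min: (none).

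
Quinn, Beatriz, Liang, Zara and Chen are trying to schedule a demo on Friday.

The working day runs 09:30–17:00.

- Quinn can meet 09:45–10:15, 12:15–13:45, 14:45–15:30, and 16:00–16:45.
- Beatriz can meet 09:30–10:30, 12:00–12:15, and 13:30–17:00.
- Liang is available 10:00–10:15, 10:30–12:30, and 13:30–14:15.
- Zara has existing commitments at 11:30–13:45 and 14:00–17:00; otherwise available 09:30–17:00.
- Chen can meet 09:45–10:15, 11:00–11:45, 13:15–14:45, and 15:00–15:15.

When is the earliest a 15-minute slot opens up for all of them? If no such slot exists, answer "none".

Zara free within 09:30–17:00: 09:30–11:30, 13:45–14:00.
Quinn ∩ Beatriz: 09:45–10:15, 13:30–13:45, 14:45–15:30, 16:00–16:45.
Quinn ∩ Beatriz ∩ Liang: 10:00–10:15, 13:30–13:45.
Quinn ∩ Beatriz ∩ Liang ∩ Zara: 10:00–10:15.
Quinn ∩ Beatriz ∩ Liang ∩ Zara ∩ Chen: 10:00–10:15.
Windows ≥ 15 min: 10:00–10:15.
Earliest such window starts at 10:00.

10:00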